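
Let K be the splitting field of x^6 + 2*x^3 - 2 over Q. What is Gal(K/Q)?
The polynomial f is an irreducible sextic over Q, so G = Gal(f/Q) is one of the 16 transitive subgroups 6T1, ..., 6T16 of S_6. The discriminant of f is 5038848, which is not a perfect square, so G is not contained in A_6. The transitive groups of degree 6 not contained in A_6 are: C_6 (6T1, order 6), S_3 (6T2, order 6), D_6 (6T3, order 12), C_3 x S_3 (6T5, order 18), A_4 x C_2 (6T6, order 24), S_4 (6T8, order 24), S_3 x S_3 (6T9, order 36), S_4 x C_2 (6T11, order 48), (S_3 x S_3) : C_2 (6T13, order 72), PGL(2,5) (6T14, order 120), S_6 (6T16, order 720). By Dedekind's theorem, for a prime p not dividing disc(f) the degrees of the irreducible factors of f mod p form the cycle type of an element of G. Factoring f modulo the 23 such primes p <= 97 (skipping 2, 3, which divide the discriminant), each new pattern first appears at: mod 5: f = (x^6 + 2x^3 + 3), pattern 6; mod 11: f = (x + 6)(x + 8)(x^2 + 3x + 9)(x^2 + 5x + 3), pattern 2+2+1+1; mod 13: f = (x + 7)(x + 8)(x + 11)(x^3 + 10), pattern 3+1+1+1; mod 31: f = (x^2 + 17x + 27)(x^2 + 22x + 11)(x^2 + 23x + 24), pattern 2+2+2; mod 97: f = (x^3 + 11)(x^3 + 88), pattern 3+3. No other pattern occurs in this range, so the set of observed cycle types is {6, 2+2+1+1, 3+1+1+1, 2+2+2, 3+3}. The candidates containing elements of all these cycle types are S_3 x S_3 (6T9) of order 36, (S_3 x S_3) : C_2 (6T13) of order 72, S_6 (6T16) of order 720; the others are excluded. The observed types are precisely the cycle types that occur in S_3 x S_3 (6T9) (apart from the identity). Each of the other remaining candidates has further cycle types, and by the Chebotarev density theorem the matching factorization patterns would occur for a proportion of primes equal to their share of the group: (S_3 x S_3) : C_2 (6T13) additionally contains elements of type 4+2, 3+2+1, 2+1+1+1+1 (36 of its 72 elements, about 50% of primes); S_6 (6T16) additionally contains elements of type 5+1, 4+2, 4+1+1, 3+2+1, 2+1+1+1+1 (459 of its 720 elements, about 64% of primes). None of the 23 primes tested shows any such pattern (for each of these groups the chance of that is below 10^-4), which rules them out. Hence G = S_3 x S_3 (6T9), of order 36.

S_3 x S_3, the direct product S_3 x S_3 in its degree-6 action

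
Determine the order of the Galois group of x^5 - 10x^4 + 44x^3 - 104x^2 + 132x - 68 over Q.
120

The degree of the splitting field over Q equals the order of the Galois group, so first determine the group. The polynomial f is an irreducible quintic over Q, so G = Gal(f/Q) is a transitive subgroup of S_5: one of C_5 (5T1, order 5), D_5 (5T2, order 10), F_20 (5T3, order 20), A_5 (5T4, order 60) or S_5 (5T5, order 120). The discriminant of f is 931072, which is not a perfect square, so G is not contained in A_5. The transitive groups of degree 5 not contained in A_5 are: F_20 (5T3, order 20), S_5 (5T5, order 120). By Dedekind's theorem, for a prime p not dividing disc(f) the degrees of the irreducible factors of f mod p form the cycle type of an element of G. Factoring f modulo the 5 such primes p <= 13 (skipping 2, which divides the discriminant), each new pattern first appears at: mod 3: f = (x^5 + 2x^4 + 2x^3 + x^2 + 1), pattern 5; mod 5: f = (x + 4)(x^4 + x^3 + x + 3), pattern 4+1; mod 13: f = (x + 7)(x + 10)(x^3 + 12x^2 + 4x + 2), pattern 3+1+1. No other pattern occurs in this range, so the set of observed cycle types is {5, 4+1, 3+1+1}. Among the candidates above, the only group containing elements of all these cycle types is S_5 (5T5) — F_20 (5T3) lacks at least one of them. Hence G = S_5 (5T5), of order 120. The Galois group S_5 (5T5) has order 120, so the splitting field has degree 120 over Q.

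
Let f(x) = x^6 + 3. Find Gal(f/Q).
S_3 (also written S3)

The polynomial f is an irreducible sextic over Q, so G = Gal(f/Q) is one of the 16 transitive subgroups 6T1, ..., 6T16 of S_6. The discriminant of f is -11337408, which is not a perfect square, so G is not contained in A_6. The transitive groups of degree 6 not contained in A_6 are: C_6 (6T1, order 6), S_3 (6T2, order 6), D_6 (6T3, order 12), C_3 x S_3 (6T5, order 18), A_4 x C_2 (6T6, order 24), S_4 (6T8, order 24), S_3 x S_3 (6T9, order 36), S_4 x C_2 (6T11, order 48), (S_3 x S_3) : C_2 (6T13, order 72), PGL(2,5) (6T14, order 120), S_6 (6T16, order 720). By Dedekind's theorem, for a prime p not dividing disc(f) the degrees of the irreducible factors of f mod p form the cycle type of an element of G. Factoring f modulo the 23 such primes p <= 97 (skipping 2, 3, which divide the discriminant), each new pattern first appears at: mod 5: f = (x^2 + 2)(x^2 + x + 2)(x^2 + 4x + 2), pattern 2+2+2; mod 7: f = (x^3 + 2)(x^3 + 5), pattern 3+3; mod 61: f = (x + 3)(x + 19)(x + 22)(x + 39)(x + 42)(x + 58), pattern 1+1+1+1+1+1. No other pattern occurs in this range, so the set of observed cycle types is {2+2+2, 3+3, 1+1+1+1+1+1}. The candidates containing elements of all these cycle types are C_6 (6T1) of order 6, S_3 (6T2) of order 6, D_6 (6T3) of order 12, C_3 x S_3 (6T5) of order 18, A_4 x C_2 (6T6) of order 24, S_4 (6T8) of order 24, S_3 x S_3 (6T9) of order 36, S_4 x C_2 (6T11) of order 48, (S_3 x S_3) : C_2 (6T13) of order 72, PGL(2,5) (6T14) of order 120, S_6 (6T16) of order 720; the others are excluded. The observed types are precisely the cycle types that occur in S_3 (6T2). Each of the other remaining candidates has further cycle types, and by the Chebotarev density theorem the matching factorization patterns would occur for a proportion of primes equal to their share of the group: C_6 (6T1) additionally contains elements of type 6 (2 of its 6 elements, about 33% of primes); D_6 (6T3) additionally contains elements of type 6, 2+2+1+1 (5 of its 12 elements, about 42% of primes); C_3 x S_3 (6T5) additionally contains elements of type 6, 3+1+1+1 (10 of its 18 elements, about 56% of primes); A_4 x C_2 (6T6) additionally contains elements of type 6, 2+2+1+1, 2+1+1+1+1 (14 of its 24 elements, about 58% of primes); S_4 (6T8) additionally contains elements of type 4+1+1, 2+2+1+1 (9 of its 24 elements, about 38% of primes); S_3 x S_3 (6T9) additionally contains elements of type 6, 3+1+1+1, 2+2+1+1 (25 of its 36 elements, about 69% of primes); S_4 x C_2 (6T11) additionally contains elements of type 6, 4+2, 4+1+1, 2+2+1+1, 2+1+1+1+1 (32 of its 48 elements, about 67% of primes); (S_3 x S_3) : C_2 (6T13) additionally contains elements of type 6, 4+2, 3+2+1, 3+1+1+1, 2+2+1+1, 2+1+1+1+1 (61 of its 72 elements, about 85% of primes); PGL(2,5) (6T14) additionally contains elements of type 6, 5+1, 4+1+1, 2+2+1+1 (89 of its 120 elements, about 74% of primes); S_6 (6T16) additionally contains elements of type 6, 5+1, 4+2, 4+1+1, 3+2+1, 3+1+1+1, 2+2+1+1, 2+1+1+1+1 (664 of its 720 elements, about 92% of primes). None of the 23 primes tested shows any such pattern (for each of these groups the chance of that is below 10^-4), which rules them out. Hence G = S_3 (6T2), of order 6.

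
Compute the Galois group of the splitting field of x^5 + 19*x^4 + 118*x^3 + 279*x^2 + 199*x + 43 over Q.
C_5, the cyclic group of order 5

The polynomial f is an irreducible quintic over Q, so G = Gal(f/Q) is a transitive subgroup of S_5: one of C_5 (5T1, order 5), D_5 (5T2, order 10), F_20 (5T3, order 20), A_5 (5T4, order 60) or S_5 (5T5, order 120). The discriminant of f is 1012703329 = 31823^2, a perfect square, so G is contained in A_5. The transitive groups of degree 5 contained in A_5 are: C_5 (5T1, order 5), D_5 (5T2, order 10), A_5 (5T4, order 60). By Dedekind's theorem, for a prime p not dividing disc(f) the degrees of the irreducible factors of f mod p form the cycle type of an element of G. Factoring f modulo the 14 such primes p <= 47 (skipping 11, which divides the discriminant), each new pattern first appears at: mod 2: f = (x^5 + x^4 + x^2 + x + 1), pattern 5; mod 23: f = (x + 1)(x + 5)(x + 6)(x + 10)(x + 20), pattern 1+1+1+1+1. No other pattern occurs in this range, so the set of observed cycle types is {5, 1+1+1+1+1}. The candidates containing elements of all these cycle types are C_5 (5T1) of order 5, D_5 (5T2) of order 10, A_5 (5T4) of order 60; the others are excluded. The observed types are precisely the cycle types that occur in C_5 (5T1). Each of the other remaining candidates has further cycle types, and by the Chebotarev density theorem the matching factorization patterns would occur for a proportion of primes equal to their share of the group: D_5 (5T2) additionally contains elements of type 2+2+1 (5 of its 10 elements, about 50% of primes); A_5 (5T4) additionally contains elements of type 3+1+1, 2+2+1 (35 of its 60 elements, about 58% of primes). None of the 14 primes tested shows any such pattern (for each of these groups the chance of that is below 10^-4), which rules them out. Hence G = C_5 (5T1), of order 5.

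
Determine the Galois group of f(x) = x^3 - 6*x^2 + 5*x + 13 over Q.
The polynomial is an irreducible cubic over Q and its discriminant is 49 = 7^2, a perfect square. For an irreducible cubic, a square discriminant forces the Galois group to be A_3, the cyclic group of order 3.

C_3 (order 3)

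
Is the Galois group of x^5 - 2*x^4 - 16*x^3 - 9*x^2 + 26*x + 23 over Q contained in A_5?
Yes

The polynomial is irreducible of degree 5 over Q. Its discriminant is 7745089 = 2783^2, a perfect square. A Galois group lies in the alternating group exactly when the discriminant is a square in Q, so the Galois group (C_5) is contained in A_5.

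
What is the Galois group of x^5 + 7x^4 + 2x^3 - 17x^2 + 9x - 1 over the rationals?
C_5, the cyclic group of order 5

The polynomial f is an irreducible quintic over Q, so G = Gal(f/Q) is a transitive subgroup of S_5: one of C_5 (5T1, order 5), D_5 (5T2, order 10), F_20 (5T3, order 20), A_5 (5T4, order 60) or S_5 (5T5, order 120). The discriminant of f is 7745089 = 2783^2, a perfect square, so G is contained in A_5. The transitive groups of degree 5 contained in A_5 are: C_5 (5T1, order 5), D_5 (5T2, order 10), A_5 (5T4, order 60). By Dedekind's theorem, for a prime p not dividing disc(f) the degrees of the irreducible factors of f mod p form the cycle type of an element of G. Factoring f modulo the 14 such primes p <= 53 (skipping 11, 23, which divide the discriminant), each new pattern first appears at: mod 2: f = (x^5 + x^4 + x^2 + x + 1), pattern 5; mod 43: f = (x + 9)(x + 12)(x + 13)(x + 24)(x + 35), pattern 1+1+1+1+1. No other pattern occurs in this range, so the set of observed cycle types is {5, 1+1+1+1+1}. The candidates containing elements of all these cycle types are C_5 (5T1) of order 5, D_5 (5T2) of order 10, A_5 (5T4) of order 60; the others are excluded. The observed types are precisely the cycle types that occur in C_5 (5T1). Each of the other remaining candidates has further cycle types, and by the Chebotarev density theorem the matching factorization patterns would occur for a proportion of primes equal to their share of the group: D_5 (5T2) additionally contains elements of type 2+2+1 (5 of its 10 elements, about 50% of primes); A_5 (5T4) additionally contains elements of type 3+1+1, 2+2+1 (35 of its 60 elements, about 58% of primes). None of the 14 primes tested shows any such pattern (for each of these groups the chance of that is below 10^-4), which rules them out. Hence G = C_5 (5T1), of order 5.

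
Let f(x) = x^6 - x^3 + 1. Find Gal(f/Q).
The polynomial f is an irreducible sextic over Q, so G = Gal(f/Q) is one of the 16 transitive subgroups 6T1, ..., 6T16 of S_6. The discriminant of f is -19683, which is not a perfect square, so G is not contained in A_6. The transitive groups of degree 6 not contained in A_6 are: C_6 (6T1, order 6), S_3 (6T2, order 6), D_6 (6T3, order 12), C_3 x S_3 (6T5, order 18), A_4 x C_2 (6T6, order 24), S_4 (6T8, order 24), S_3 x S_3 (6T9, order 36), S_4 x C_2 (6T11, order 48), (S_3 x S_3) : C_2 (6T13, order 72), PGL(2,5) (6T14, order 120), S_6 (6T16, order 720). By Dedekind's theorem, for a prime p not dividing disc(f) the degrees of the irreducible factors of f mod p form the cycle type of an element of G. Factoring f modulo the 37 such primes p <= 163 (skipping 3, which divides the discriminant), each new pattern first appears at: mod 2: f = (x^6 + x^3 + 1), pattern 6; mod 7: f = (x^3 + 2)(x^3 + 4), pattern 3+3; mod 17: f = (x^2 + 7x + 1)(x^2 + 13x + 1)(x^2 + 14x + 1), pattern 2+2+2; mod 19: f = (x + 4)(x + 5)(x + 6)(x + 9)(x + 16)(x + 17), pattern 1+1+1+1+1+1. No other pattern occurs in this range, so the set of observed cycle types is {6, 3+3, 2+2+2, 1+1+1+1+1+1}. The candidates containing elements of all these cycle types are C_6 (6T1) of order 6, D_6 (6T3) of order 12, C_3 x S_3 (6T5) of order 18, A_4 x C_2 (6T6) of order 24, S_3 x S_3 (6T9) of order 36, S_4 x C_2 (6T11) of order 48, (S_3 x S_3) : C_2 (6T13) of order 72, PGL(2,5) (6T14) of order 120, S_6 (6T16) of order 720; the others are excluded. The observed types are precisely the cycle types that occur in C_6 (6T1). Each of the other remaining candidates has further cycle types, and by the Chebotarev density theorem the matching factorization patterns would occur for a proportion of primes equal to their share of the group: D_6 (6T3) additionally contains elements of type 2+2+1+1 (3 of its 12 elements, about 25% of primes); C_3 x S_3 (6T5) additionally contains elements of type 3+1+1+1 (4 of its 18 elements, about 22% of primes); A_4 x C_2 (6T6) additionally contains elements of type 2+2+1+1, 2+1+1+1+1 (6 of its 24 elements, about 25% of primes); S_3 x S_3 (6T9) additionally contains elements of type 3+1+1+1, 2+2+1+1 (13 of its 36 elements, about 36% of primes); S_4 x C_2 (6T11) additionally contains elements of type 4+2, 4+1+1, 2+2+1+1, 2+1+1+1+1 (24 of its 48 elements, about 50% of primes); (S_3 x S_3) : C_2 (6T13) additionally contains elements of type 4+2, 3+2+1, 3+1+1+1, 2+2+1+1, 2+1+1+1+1 (49 of its 72 elements, about 68% of primes); PGL(2,5) (6T14) additionally contains elements of type 5+1, 4+1+1, 2+2+1+1 (69 of its 120 elements, about 58% of primes); S_6 (6T16) additionally contains elements of type 5+1, 4+2, 4+1+1, 3+2+1, 3+1+1+1, 2+2+1+1, 2+1+1+1+1 (544 of its 720 elements, about 76% of primes). None of the 37 primes tested shows any such pattern (for each of these groups the chance of that is below 10^-4), which rules them out. Hence G = C_6 (6T1), of order 6.

C_6 (also written C6)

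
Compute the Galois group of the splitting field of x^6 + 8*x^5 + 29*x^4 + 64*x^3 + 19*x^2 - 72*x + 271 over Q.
The polynomial f is an irreducible sextic over Q, so G = Gal(f/Q) is one of the 16 transitive subgroups 6T1, ..., 6T16 of S_6. The discriminant of f is 564385546240000 = 23756800^2, a perfect square, so G is contained in A_6. The transitive groups of degree 6 contained in A_6 are: A_4 (6T4, order 12), S_4 (6T7, order 24), (C_3 x C_3) : C_4 (6T10, order 36), PSL(2,5) (6T12, order 60), A_6 (6T15, order 360). By Dedekind's theorem, for a prime p not dividing disc(f) the degrees of the irreducible factors of f mod p form the cycle type of an element of G. Factoring f modulo the 19 such primes p <= 79 (skipping 2, 5, 29, which divide the discriminant), each new pattern first appears at: mod 3: f = (x^2 + 2x + 2)(x^4 + x + 2), pattern 4+2; mod 11: f = (x^3 + 7x + 1)(x^3 + 8x^2 + 7), pattern 3+3; mod 19: f = (x + 4)(x + 6)(x^2 + 7x + 2)(x^2 + 10x + 10), pattern 2+2+1+1; mod 61: f = (x + 10)(x + 24)(x + 57)(x^3 + 39x^2 + 36x + 36), pattern 3+1+1+1. No other pattern occurs in this range, so the set of observed cycle types is {4+2, 3+3, 2+2+1+1, 3+1+1+1}. The candidates containing elements of all these cycle types are (C_3 x C_3) : C_4 (6T10) of order 36, A_6 (6T15) of order 360; the others are excluded. The observed types are precisely the cycle types that occur in (C_3 x C_3) : C_4 (6T10) (apart from the identity). Each of the other remaining candidates has further cycle types, and by the Chebotarev density theorem the matching factorization patterns would occur for a proportion of primes equal to their share of the group: A_6 (6T15) additionally contains elements of type 5+1 (144 of its 360 elements, about 40% of primes). None of the 19 primes tested shows any such pattern (for each of these groups the chance of that is below 10^-4), which rules them out. Hence G = (C_3 x C_3) : C_4 (6T10), of order 36.

6T10: (C_3 x C_3) : C_4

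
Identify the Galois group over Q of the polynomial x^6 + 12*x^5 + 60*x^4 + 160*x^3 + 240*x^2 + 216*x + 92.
The polynomial f is an irreducible sextic over Q, so G = Gal(f/Q) is one of the 16 transitive subgroups 6T1, ..., 6T16 of S_6. The discriminant of f is 746496000000 = 864000^2, a perfect square, so G is contained in A_6. The transitive groups of degree 6 contained in A_6 are: A_4 (6T4, order 12), S_4 (6T7, order 24), (C_3 x C_3) : C_4 (6T10, order 36), PSL(2,5) (6T12, order 60), A_6 (6T15, order 360). By Dedekind's theorem, for a prime p not dividing disc(f) the degrees of the irreducible factors of f mod p form the cycle type of an element of G. Factoring f modulo the 6 such primes p <= 23 (skipping 2, 3, 5, which divide the discriminant), each new pattern first appears at: mod 7: f = (x + 5)(x^5 + 4x^3 + 2x + 3), pattern 5+1; mod 23: f = (x)(x + 9)(x + 14)(x^3 + 12x^2 + 3x + 5), pattern 3+1+1+1. No other pattern occurs in this range, so the set of observed cycle types is {5+1, 3+1+1+1}. Among the candidates above, the only group containing elements of all these cycle types is A_6 (6T15) — each of A_4 (6T4), S_4 (6T7), (C_3 x C_3) : C_4 (6T10), PSL(2,5) (6T12) lacks at least one of them. Hence G = A_6 (6T15), of order 360.

A_6 (also written A6)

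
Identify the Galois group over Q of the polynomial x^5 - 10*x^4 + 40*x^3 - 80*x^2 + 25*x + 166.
5T4: A_5

The polynomial f is an irreducible quintic over Q, so G = Gal(f/Q) is a transitive subgroup of S_5: one of C_5 (5T1, order 5), D_5 (5T2, order 10), F_20 (5T3, order 20), A_5 (5T4, order 60) or S_5 (5T5, order 120). The discriminant of f is 58564000000 = 242000^2, a perfect square, so G is contained in A_5. The transitive groups of degree 5 contained in A_5 are: C_5 (5T1, order 5), D_5 (5T2, order 10), A_5 (5T4, order 60). By Dedekind's theorem, for a prime p not dividing disc(f) the degrees of the irreducible factors of f mod p form the cycle type of an element of G. Factoring f modulo the 3 such primes p <= 13 (skipping 2, 5, 11, which divide the discriminant), each new pattern first appears at: mod 3: f = (x^5 + 2x^4 + x^3 + x^2 + x + 1), pattern 5; mod 13: f = (x + 4)(x + 6)(x^3 + 6x^2 + 8x + 8), pattern 3+1+1. No other pattern occurs in this range, so the set of observed cycle types is {5, 3+1+1}. Among the candidates above, the only group containing elements of all these cycle types is A_5 (5T4) — each of C_5 (5T1), D_5 (5T2) lacks at least one of them. Hence G = A_5 (5T4), of order 60.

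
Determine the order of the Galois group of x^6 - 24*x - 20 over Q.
The degree of the splitting field over Q equals the order of the Galois group, so first determine the group. The polynomial f is an irreducible sextic over Q, so G = Gal(f/Q) is one of the 16 transitive subgroups 6T1, ..., 6T16 of S_6. The discriminant of f is 746496000000 = 864000^2, a perfect square, so G is contained in A_6. The transitive groups of degree 6 contained in A_6 are: A_4 (6T4, order 12), S_4 (6T7, order 24), (C_3 x C_3) : C_4 (6T10, order 36), PSL(2,5) (6T12, order 60), A_6 (6T15, order 360). By Dedekind's theorem, for a prime p not dividing disc(f) the degrees of the irreducible factors of f mod p form the cycle type of an element of G. Factoring f modulo the 6 such primes p <= 23 (skipping 2, 3, 5, which divide the discriminant), each new pattern first appears at: mod 7: f = (x + 4)(x^5 + 3x^4 + 2x^3 + 6x^2 + 4x + 2), pattern 5+1; mod 23: f = (x + 2)(x + 11)(x + 16)(x^3 + 17x^2 + 13x + 7), pattern 3+1+1+1. No other pattern occurs in this range, so the set of observed cycle types is {5+1, 3+1+1+1}. Among the candidates above, the only group containing elements of all these cycle types is A_6 (6T15) — each of A_4 (6T4), S_4 (6T7), (C_3 x C_3) : C_4 (6T10), PSL(2,5) (6T12) lacks at least one of them. Hence G = A_6 (6T15), of order 360. The Galois group A_6 (6T15) has order 360, so the splitting field has degree 360 over Q.

360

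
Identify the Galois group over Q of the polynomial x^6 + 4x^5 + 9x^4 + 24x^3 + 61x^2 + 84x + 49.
The polynomial f is an irreducible sextic over Q, so G = Gal(f/Q) is one of the 16 transitive subgroups 6T1, ..., 6T16 of S_6. The discriminant of f is -4014080000, which is not a perfect square, so G is not contained in A_6. The transitive groups of degree 6 not contained in A_6 are: C_6 (6T1, order 6), S_3 (6T2, order 6), D_6 (6T3, order 12), C_3 x S_3 (6T5, order 18), A_4 x C_2 (6T6, order 24), S_4 (6T8, order 24), S_3 x S_3 (6T9, order 36), S_4 x C_2 (6T11, order 48), (S_3 x S_3) : C_2 (6T13, order 72), PGL(2,5) (6T14, order 120), S_6 (6T16, order 720). By Dedekind's theorem, for a prime p not dividing disc(f) the degrees of the irreducible factors of f mod p form the cycle type of an element of G. Factoring f modulo the 22 such primes p <= 97 (skipping 2, 5, 7, which divide the discriminant), each new pattern first appears at: mod 3: f = (x^3 + 2x + 2)(x^3 + x^2 + x + 2), pattern 3+3; mod 13: f = (x + 2)(x + 7)(x^4 + 8x^3 + x^2 + 7x + 10), pattern 4+1+1; mod 37: f = (x^2 + 7x + 27)(x^2 + 9x + 33)(x^2 + 25x + 4), pattern 2+2+2; mod 43: f = (x + 17)(x + 41)(x^2 + 10x + 29)(x^2 + 22x + 2), pattern 2+2+1+1. No other pattern occurs in this range, so the set of observed cycle types is {3+3, 4+1+1, 2+2+2, 2+2+1+1}. The candidates containing elements of all these cycle types are S_4 (6T8) of order 24, S_4 x C_2 (6T11) of order 48, PGL(2,5) (6T14) of order 120, S_6 (6T16) of order 720; the others are excluded. The observed types are precisely the cycle types that occur in S_4 (6T8) (apart from the identity). Each of the other remaining candidates has further cycle types, and by the Chebotarev density theorem the matching factorization patterns would occur for a proportion of primes equal to their share of the group: S_4 x C_2 (6T11) additionally contains elements of type 6, 4+2, 2+1+1+1+1 (17 of its 48 elements, about 35% of primes); PGL(2,5) (6T14) additionally contains elements of type 6, 5+1 (44 of its 120 elements, about 37% of primes); S_6 (6T16) additionally contains elements of type 6, 5+1, 4+2, 3+2+1, 3+1+1+1, 2+1+1+1+1 (529 of its 720 elements, about 73% of primes). None of the 22 primes tested shows any such pattern (for each of these groups the chance of that is below 10^-4), which rules them out. Hence G = S_4 (6T8), of order 24.

S_4, S_4(6c), the S_4-action on 6 points not in A_6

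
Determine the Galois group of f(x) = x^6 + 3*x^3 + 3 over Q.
6T5: C_3 x S_3

The polynomial f is an irreducible sextic over Q, so G = Gal(f/Q) is one of the 16 transitive subgroups 6T1, ..., 6T16 of S_6. The discriminant of f is -177147, which is not a perfect square, so G is not contained in A_6. The transitive groups of degree 6 not contained in A_6 are: C_6 (6T1, order 6), S_3 (6T2, order 6), D_6 (6T3, order 12), C_3 x S_3 (6T5, order 18), A_4 x C_2 (6T6, order 24), S_4 (6T8, order 24), S_3 x S_3 (6T9, order 36), S_4 x C_2 (6T11, order 48), (S_3 x S_3) : C_2 (6T13, order 72), PGL(2,5) (6T14, order 120), S_6 (6T16, order 720). By Dedekind's theorem, for a prime p not dividing disc(f) the degrees of the irreducible factors of f mod p form the cycle type of an element of G. Factoring f modulo the 33 such primes p <= 139 (skipping 3, which divides the discriminant), each new pattern first appears at: mod 2: f = (x^6 + x^3 + 1), pattern 6; mod 7: f = (x + 3)(x + 5)(x + 6)(x^3 + 4), pattern 3+1+1+1; mod 17: f = (x^2 + 5x + 7)(x^2 + 13x + 7)(x^2 + 16x + 7), pattern 2+2+2; mod 19: f = (x^3 + 9)(x^3 + 13), pattern 3+3; mod 73: f = (x + 42)(x + 43)(x + 44)(x + 51)(x + 52)(x + 60), pattern 1+1+1+1+1+1. No other pattern occurs in this range, so the set of observed cycle types is {6, 3+1+1+1, 2+2+2, 3+3, 1+1+1+1+1+1}. The candidates containing elements of all these cycle types are C_3 x S_3 (6T5) of order 18, S_3 x S_3 (6T9) of order 36, (S_3 x S_3) : C_2 (6T13) of order 72, S_6 (6T16) of order 720; the others are excluded. The observed types are precisely the cycle types that occur in C_3 x S_3 (6T5). Each of the other remaining candidates has further cycle types, and by the Chebotarev density theorem the matching factorization patterns would occur for a proportion of primes equal to their share of the group: S_3 x S_3 (6T9) additionally contains elements of type 2+2+1+1 (9 of its 36 elements, about 25% of primes); (S_3 x S_3) : C_2 (6T13) additionally contains elements of type 4+2, 3+2+1, 2+2+1+1, 2+1+1+1+1 (45 of its 72 elements, about 62% of primes); S_6 (6T16) additionally contains elements of type 5+1, 4+2, 4+1+1, 3+2+1, 2+2+1+1, 2+1+1+1+1 (504 of its 720 elements, about 70% of primes). None of the 33 primes tested shows any such pattern (for each of these groups the chance of that is below 10^-4), which rules them out. Hence G = C_3 x S_3 (6T5), of order 18.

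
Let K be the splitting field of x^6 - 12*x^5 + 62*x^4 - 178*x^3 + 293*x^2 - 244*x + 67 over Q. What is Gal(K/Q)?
The polynomial f is an irreducible sextic over Q, so G = Gal(f/Q) is one of the 16 transitive subgroups 6T1, ..., 6T16 of S_6. The discriminant of f is 276091456 = 16616^2, a perfect square, so G is contained in A_6. The transitive groups of degree 6 contained in A_6 are: A_4 (6T4, order 12), S_4 (6T7, order 24), (C_3 x C_3) : C_4 (6T10, order 36), PSL(2,5) (6T12, order 60), A_6 (6T15, order 360). By Dedekind's theorem, for a prime p not dividing disc(f) the degrees of the irreducible factors of f mod p form the cycle type of an element of G. Factoring f modulo the 79 such primes p <= 421 (skipping 2, 31, 67, which divide the discriminant), each new pattern first appears at: mod 3: f = (x^2 + 1)(x^4 + x^2 + 2x + 1), pattern 4+2; mod 5: f = (x^3 + 3x + 2)(x^3 + 3x^2 + 4x + 1), pattern 3+3; mod 11: f = (x + 4)(x + 10)(x^2 + 2x + 10)(x^2 + 5x + 3), pattern 2+2+1+1. No other pattern occurs in this range, so the set of observed cycle types is {4+2, 3+3, 2+2+1+1}. The candidates containing elements of all these cycle types are S_4 (6T7) of order 24, (C_3 x C_3) : C_4 (6T10) of order 36, A_6 (6T15) of order 360; the others are excluded. The observed types are precisely the cycle types that occur in S_4 (6T7) (apart from the identity). Each of the other remaining candidates has further cycle types, and by the Chebotarev density theorem the matching factorization patterns would occur for a proportion of primes equal to their share of the group: (C_3 x C_3) : C_4 (6T10) additionally contains elements of type 3+1+1+1 (4 of its 36 elements, about 11% of primes); A_6 (6T15) additionally contains elements of type 5+1, 3+1+1+1 (184 of its 360 elements, about 51% of primes). None of the 79 primes tested shows any such pattern (for each of these groups the chance of that is below 10^-4), which rules them out. Hence G = S_4 (6T7), of order 24.

S_4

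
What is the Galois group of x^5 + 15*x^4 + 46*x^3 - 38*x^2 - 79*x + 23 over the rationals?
The polynomial f is an irreducible quintic over Q, so G = Gal(f/Q) is a transitive subgroup of S_5: one of C_5 (5T1, order 5), D_5 (5T2, order 10), F_20 (5T3, order 20), A_5 (5T4, order 60) or S_5 (5T5, order 120). The discriminant of f is 8121314443264 = 2849792^2, a perfect square, so G is contained in A_5. The transitive groups of degree 5 contained in A_5 are: C_5 (5T1, order 5), D_5 (5T2, order 10), A_5 (5T4, order 60). By Dedekind's theorem, for a prime p not dividing disc(f) the degrees of the irreducible factors of f mod p form the cycle type of an element of G. Factoring f modulo the 14 such primes p <= 59 (skipping 2, 11, 23, which divide the discriminant), each new pattern first appears at: mod 3: f = (x^5 + x^3 + x^2 + 2x + 2), pattern 5; mod 43: f = (x + 14)(x + 19)(x + 20)(x + 23)(x + 25), pattern 1+1+1+1+1. No other pattern occurs in this range, so the set of observed cycle types is {5, 1+1+1+1+1}. The candidates containing elements of all these cycle types are C_5 (5T1) of order 5, D_5 (5T2) of order 10, A_5 (5T4) of order 60; the others are excluded. The observed types are precisely the cycle types that occur in C_5 (5T1). Each of the other remaining candidates has further cycle types, and by the Chebotarev density theorem the matching factorization patterns would occur for a proportion of primes equal to their share of the group: D_5 (5T2) additionally contains elements of type 2+2+1 (5 of its 10 elements, about 50% of primes); A_5 (5T4) additionally contains elements of type 3+1+1, 2+2+1 (35 of its 60 elements, about 58% of primes). None of the 14 primes tested shows any such pattern (for each of these groups the chance of that is below 10^-4), which rules them out. Hence G = C_5 (5T1), of order 5.

C_5 (order 5)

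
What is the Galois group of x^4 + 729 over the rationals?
4T2: V_4

The polynomial is an irreducible quartic over Q and its discriminant is 99179645184 = 314928^2, a perfect square, so the Galois group is contained in A_4. The resolvent cubic y^3 - 2916*y splits completely over Q, which gives the Klein four-group V_4.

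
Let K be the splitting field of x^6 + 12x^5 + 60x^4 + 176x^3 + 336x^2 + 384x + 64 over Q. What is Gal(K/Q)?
6T9: S_3 x S_3

The polynomial f is an irreducible sextic over Q, so G = Gal(f/Q) is one of the 16 transitive subgroups 6T1, ..., 6T16 of S_6. The discriminant of f is 5410421842378752, which is not a perfect square, so G is not contained in A_6. The transitive groups of degree 6 not contained in A_6 are: C_6 (6T1, order 6), S_3 (6T2, order 6), D_6 (6T3, order 12), C_3 x S_3 (6T5, order 18), A_4 x C_2 (6T6, order 24), S_4 (6T8, order 24), S_3 x S_3 (6T9, order 36), S_4 x C_2 (6T11, order 48), (S_3 x S_3) : C_2 (6T13, order 72), PGL(2,5) (6T14, order 120), S_6 (6T16, order 720). By Dedekind's theorem, for a prime p not dividing disc(f) the degrees of the irreducible factors of f mod p form the cycle type of an element of G. Factoring f modulo the 23 such primes p <= 97 (skipping 2, 3, which divide the discriminant), each new pattern first appears at: mod 5: f = (x^6 + 2x^5 + x^3 + x^2 + 4x + 4), pattern 6; mod 11: f = (x + 3)(x + 7)(x^2 + 3x + 3)(x^2 + 10x + 8), pattern 2+2+1+1; mod 13: f = (x + 3)(x + 5)(x + 11)(x^3 + 6x^2 + 12x + 10), pattern 3+1+1+1; mod 31: f = (x^2 + 7x + 25)(x^2 + 17x + 12)(x^2 + 19x + 6), pattern 2+2+2; mod 97: f = (x^3 + 6x^2 + 12x + 33)(x^3 + 6x^2 + 12x + 96), pattern 3+3. No other pattern occurs in this range, so the set of observed cycle types is {6, 2+2+1+1, 3+1+1+1, 2+2+2, 3+3}. The candidates containing elements of all these cycle types are S_3 x S_3 (6T9) of order 36, (S_3 x S_3) : C_2 (6T13) of order 72, S_6 (6T16) of order 720; the others are excluded. The observed types are precisely the cycle types that occur in S_3 x S_3 (6T9) (apart from the identity). Each of the other remaining candidates has further cycle types, and by the Chebotarev density theorem the matching factorization patterns would occur for a proportion of primes equal to their share of the group: (S_3 x S_3) : C_2 (6T13) additionally contains elements of type 4+2, 3+2+1, 2+1+1+1+1 (36 of its 72 elements, about 50% of primes); S_6 (6T16) additionally contains elements of type 5+1, 4+2, 4+1+1, 3+2+1, 2+1+1+1+1 (459 of its 720 elements, about 64% of primes). None of the 23 primes tested shows any such pattern (for each of these groups the chance of that is below 10^-4), which rules them out. Hence G = S_3 x S_3 (6T9), of order 36.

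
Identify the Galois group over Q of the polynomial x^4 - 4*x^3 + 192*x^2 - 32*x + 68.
A_4 (order 12)

The polynomial is an irreducible quartic over Q and its discriminant is 1376661049344 = 1173312^2, a perfect square, so the Galois group is contained in A_4. The resolvent cubic y^3 - 192*y^2 - 144*y + 50112 is irreducible over Q. An irreducible resolvent with square discriminant gives A_4.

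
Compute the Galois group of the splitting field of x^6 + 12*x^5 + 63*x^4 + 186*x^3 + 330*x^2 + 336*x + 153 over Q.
The polynomial f is an irreducible sextic over Q, so G = Gal(f/Q) is one of the 16 transitive subgroups 6T1, ..., 6T16 of S_6. The discriminant of f is -16003008, which is not a perfect square, so G is not contained in A_6. The transitive groups of degree 6 not contained in A_6 are: C_6 (6T1, order 6), S_3 (6T2, order 6), D_6 (6T3, order 12), C_3 x S_3 (6T5, order 18), A_4 x C_2 (6T6, order 24), S_4 (6T8, order 24), S_3 x S_3 (6T9, order 36), S_4 x C_2 (6T11, order 48), (S_3 x S_3) : C_2 (6T13, order 72), PGL(2,5) (6T14, order 120), S_6 (6T16, order 720). By Dedekind's theorem, for a prime p not dividing disc(f) the degrees of the irreducible factors of f mod p form the cycle type of an element of G. Factoring f modulo the 21 such primes p <= 89 (skipping 2, 3, 7, which divide the discriminant), each new pattern first appears at: mod 5: f = (x^6 + 2x^5 + 3x^4 + x^3 + x + 3), pattern 6; mod 11: f = (x + 4)(x^5 + 8x^4 + 9x^3 + 7x^2 + 5x + 8), pattern 5+1; mod 13: f = (x + 1)(x + 10)(x^4 + x^3 + 3x^2 + 1), pattern 4+1+1; mod 23: f = (x + 18)(x + 22)(x^2 + 19x + 5)(x^2 + 22x + 19), pattern 2+2+1+1; mod 43: f = (x^3 + 25x^2 + 35)(x^3 + 30x^2 + x + 40), pattern 3+3; mod 61: f = (x^2 + 18x + 30)(x^2 + 22x + 52)(x^2 + 33x + 34), pattern 2+2+2. No other pattern occurs in this range, so the set of observed cycle types is {6, 5+1, 4+1+1, 2+2+1+1, 3+3, 2+2+2}. The candidates containing elements of all these cycle types are PGL(2,5) (6T14) of order 120, S_6 (6T16) of order 720; the others are excluded. The observed types are precisely the cycle types that occur in PGL(2,5) (6T14) (apart from the identity). Each of the other remaining candidates has further cycle types, and by the Chebotarev density theorem the matching factorization patterns would occur for a proportion of primes equal to their share of the group: S_6 (6T16) additionally contains elements of type 4+2, 3+2+1, 3+1+1+1, 2+1+1+1+1 (265 of its 720 elements, about 37% of primes). None of the 21 primes tested shows any such pattern (for each of these groups the chance of that is below 10^-4), which rules them out. Hence G = PGL(2,5) (6T14), of order 120.

6T14: PGL(2,5)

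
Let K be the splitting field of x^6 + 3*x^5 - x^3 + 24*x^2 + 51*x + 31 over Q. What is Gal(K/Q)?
The polynomial f is an irreducible sextic over Q, so G = Gal(f/Q) is one of the 16 transitive subgroups 6T1, ..., 6T16 of S_6. The discriminant of f is -67744512, which is not a perfect square, so G is not contained in A_6. The transitive groups of degree 6 not contained in A_6 are: C_6 (6T1, order 6), S_3 (6T2, order 6), D_6 (6T3, order 12), C_3 x S_3 (6T5, order 18), A_4 x C_2 (6T6, order 24), S_4 (6T8, order 24), S_3 x S_3 (6T9, order 36), S_4 x C_2 (6T11, order 48), (S_3 x S_3) : C_2 (6T13, order 72), PGL(2,5) (6T14, order 120), S_6 (6T16, order 720). By Dedekind's theorem, for a prime p not dividing disc(f) the degrees of the irreducible factors of f mod p form the cycle type of an element of G. Factoring f modulo the 23 such primes p <= 101 (skipping 2, 3, 11, which divide the discriminant), each new pattern first appears at: mod 5: f = (x^2 + 2)(x^2 + x + 2)(x^2 + 2x + 4), pattern 2+2+2; mod 7: f = (x^3 + 4x^2 + 4x + 6)(x^3 + 6x^2 + 4), pattern 3+3; mod 31: f = (x)(x + 14)(x + 15)(x + 17)(x + 24)(x + 26), pattern 1+1+1+1+1+1. No other pattern occurs in this range, so the set of observed cycle types is {2+2+2, 3+3, 1+1+1+1+1+1}. The candidates containing elements of all these cycle types are C_6 (6T1) of order 6, S_3 (6T2) of order 6, D_6 (6T3) of order 12, C_3 x S_3 (6T5) of order 18, A_4 x C_2 (6T6) of order 24, S_4 (6T8) of order 24, S_3 x S_3 (6T9) of order 36, S_4 x C_2 (6T11) of order 48, (S_3 x S_3) : C_2 (6T13) of order 72, PGL(2,5) (6T14) of order 120, S_6 (6T16) of order 720; the others are excluded. The observed types are precisely the cycle types that occur in S_3 (6T2). Each of the other remaining candidates has further cycle types, and by the Chebotarev density theorem the matching factorization patterns would occur for a proportion of primes equal to their share of the group: C_6 (6T1) additionally contains elements of type 6 (2 of its 6 elements, about 33% of primes); D_6 (6T3) additionally contains elements of type 6, 2+2+1+1 (5 of its 12 elements, about 42% of primes); C_3 x S_3 (6T5) additionally contains elements of type 6, 3+1+1+1 (10 of its 18 elements, about 56% of primes); A_4 x C_2 (6T6) additionally contains elements of type 6, 2+2+1+1, 2+1+1+1+1 (14 of its 24 elements, about 58% of primes); S_4 (6T8) additionally contains elements of type 4+1+1, 2+2+1+1 (9 of its 24 elements, about 38% of primes); S_3 x S_3 (6T9) additionally contains elements of type 6, 3+1+1+1, 2+2+1+1 (25 of its 36 elements, about 69% of primes); S_4 x C_2 (6T11) additionally contains elements of type 6, 4+2, 4+1+1, 2+2+1+1, 2+1+1+1+1 (32 of its 48 elements, about 67% of primes); (S_3 x S_3) : C_2 (6T13) additionally contains elements of type 6, 4+2, 3+2+1, 3+1+1+1, 2+2+1+1, 2+1+1+1+1 (61 of its 72 elements, about 85% of primes); PGL(2,5) (6T14) additionally contains elements of type 6, 5+1, 4+1+1, 2+2+1+1 (89 of its 120 elements, about 74% of primes); S_6 (6T16) additionally contains elements of type 6, 5+1, 4+2, 4+1+1, 3+2+1, 3+1+1+1, 2+2+1+1, 2+1+1+1+1 (664 of its 720 elements, about 92% of primes). None of the 23 primes tested shows any such pattern (for each of these groups the chance of that is below 10^-4), which rules them out. Hence G = S_3 (6T2), of order 6.

S_3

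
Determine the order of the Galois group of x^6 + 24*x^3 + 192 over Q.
The degree of the splitting field over Q equals the order of the Galois group, so first determine the group. The polynomial f is an irreducible sextic over Q, so G = Gal(f/Q) is one of the 16 transitive subgroups 6T1, ..., 6T16 of S_6. The discriminant of f is -190210142896128, which is not a perfect square, so G is not contained in A_6. The transitive groups of degree 6 not contained in A_6 are: C_6 (6T1, order 6), S_3 (6T2, order 6), D_6 (6T3, order 12), C_3 x S_3 (6T5, order 18), A_4 x C_2 (6T6, order 24), S_4 (6T8, order 24), S_3 x S_3 (6T9, order 36), S_4 x C_2 (6T11, order 48), (S_3 x S_3) : C_2 (6T13, order 72), PGL(2,5) (6T14, order 120), S_6 (6T16, order 720). By Dedekind's theorem, for a prime p not dividing disc(f) the degrees of the irreducible factors of f mod p form the cycle type of an element of G. Factoring f modulo the 33 such primes p <= 149 (skipping 2, 3, which divide the discriminant), each new pattern first appears at: mod 5: f = (x^6 + 4x^3 + 2), pattern 6; mod 7: f = (x + 3)(x + 5)(x + 6)(x^3 + 4), pattern 3+1+1+1; mod 17: f = (x^2 + 9x + 11)(x^2 + 10x + 11)(x^2 + 15x + 11), pattern 2+2+2; mod 19: f = (x^3 + 9)(x^3 + 15), pattern 3+3; mod 73: f = (x + 11)(x + 13)(x + 15)(x + 29)(x + 31)(x + 47), pattern 1+1+1+1+1+1. No other pattern occurs in this range, so the set of observed cycle types is {6, 3+1+1+1, 2+2+2, 3+3, 1+1+1+1+1+1}. The candidates containing elements of all these cycle types are C_3 x S_3 (6T5) of order 18, S_3 x S_3 (6T9) of order 36, (S_3 x S_3) : C_2 (6T13) of order 72, S_6 (6T16) of order 720; the others are excluded. The observed types are precisely the cycle types that occur in C_3 x S_3 (6T5). Each of the other remaining candidates has further cycle types, and by the Chebotarev density theorem the matching factorization patterns would occur for a proportion of primes equal to their share of the group: S_3 x S_3 (6T9) additionally contains elements of type 2+2+1+1 (9 of its 36 elements, about 25% of primes); (S_3 x S_3) : C_2 (6T13) additionally contains elements of type 4+2, 3+2+1, 2+2+1+1, 2+1+1+1+1 (45 of its 72 elements, about 62% of primes); S_6 (6T16) additionally contains elements of type 5+1, 4+2, 4+1+1, 3+2+1, 2+2+1+1, 2+1+1+1+1 (504 of its 720 elements, about 70% of primes). None of the 33 primes tested shows any such pattern (for each of these groups the chance of that is below 10^-4), which rules them out. Hence G = C_3 x S_3 (6T5), of order 18. The Galois group C_3 x S_3 (6T5) has order 18, so the splitting field has degree 18 over Q.

18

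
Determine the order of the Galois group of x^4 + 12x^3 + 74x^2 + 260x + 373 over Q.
The degree of the splitting field over Q equals the order of the Galois group, so first determine the group. The polynomial is an irreducible quartic over Q and its discriminant is 15007744, which is not a perfect square, so the Galois group is not contained in A_4. The resolvent cubic y^3 - 74*y^2 + 1628*y - 10904 is irreducible over Q. An irreducible resolvent with non-square discriminant gives S_4. The Galois group S_4 (4T5) has order 24, so the splitting field has degree 24 over Q.

24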